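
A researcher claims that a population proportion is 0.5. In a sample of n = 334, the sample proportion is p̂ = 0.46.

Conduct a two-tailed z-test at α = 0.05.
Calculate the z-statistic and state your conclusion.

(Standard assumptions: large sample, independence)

Answer: z = -1.4620, fail to reject H₀

Derivation:
H₀: p = 0.5, H₁: p ≠ 0.5
Standard error: SE = √(p₀(1-p₀)/n) = √(0.5×0.5/334) = 0.027359
z-statistic: z = (p̂ - p₀)/SE = (0.46 - 0.5)/0.027359 = -1.4620
Critical value: z_0.025 = ±1.960
p-value = 0.1437
Decision: fail to reject H₀ at α = 0.05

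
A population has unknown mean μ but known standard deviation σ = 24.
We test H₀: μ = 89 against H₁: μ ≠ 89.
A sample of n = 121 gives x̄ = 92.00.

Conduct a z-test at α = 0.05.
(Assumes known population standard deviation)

Answer: z = 1.3750, fail to reject H₀

Derivation:
Standard error: SE = σ/√n = 24/√121 = 2.1818
z-statistic: z = (x̄ - μ₀)/SE = (92.00 - 89)/2.1818 = 1.3750
Critical value: ±1.960
p-value = 0.1691
Decision: fail to reject H₀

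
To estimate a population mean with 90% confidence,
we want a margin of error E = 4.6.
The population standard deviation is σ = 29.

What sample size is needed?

Answer: n = 108

Derivation:
z_0.05 = 1.645
n = (z×σ/E)² = (1.645×29/4.6)²
n = 107.5504
Round up: n = 108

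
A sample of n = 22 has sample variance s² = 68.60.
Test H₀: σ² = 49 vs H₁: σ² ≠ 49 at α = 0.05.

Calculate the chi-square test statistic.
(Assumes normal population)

df = n - 1 = 21
χ² = (n-1)s²/σ₀² = 21×68.60/49 = 29.4000
Critical values: χ²_{0.975,21} = 10.283, χ²_{0.025,21} = 35.479
Rejection region: χ² < 10.283 or χ² > 35.479
Decision: fail to reject H₀

Answer: χ² = 29.4000, fail to reject H₀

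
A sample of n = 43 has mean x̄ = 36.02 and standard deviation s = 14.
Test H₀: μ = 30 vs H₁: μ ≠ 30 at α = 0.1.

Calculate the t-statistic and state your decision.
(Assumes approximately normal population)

Answer: t = 2.8197, reject H₀

Derivation:
df = n - 1 = 42
SE = s/√n = 14/√43 = 2.1350
t = (x̄ - μ₀)/SE = (36.02 - 30)/2.1350 = 2.8197
Critical value: t_{0.05,42} = ±1.682
p-value ≈ 0.0073
Decision: reject H₀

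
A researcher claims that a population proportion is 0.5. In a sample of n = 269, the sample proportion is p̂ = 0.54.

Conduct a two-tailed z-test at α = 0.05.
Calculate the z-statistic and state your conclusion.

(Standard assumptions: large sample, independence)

H₀: p = 0.5, H₁: p ≠ 0.5
Standard error: SE = √(p₀(1-p₀)/n) = √(0.5×0.5/269) = 0.030486
z-statistic: z = (p̂ - p₀)/SE = (0.54 - 0.5)/0.030486 = 1.3121
Critical value: z_0.025 = ±1.960
p-value = 0.1895
Decision: fail to reject H₀ at α = 0.05

Answer: z = 1.3121, fail to reject H₀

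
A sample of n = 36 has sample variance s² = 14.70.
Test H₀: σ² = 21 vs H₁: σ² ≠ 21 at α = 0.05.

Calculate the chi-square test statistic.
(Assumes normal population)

df = n - 1 = 35
χ² = (n-1)s²/σ₀² = 35×14.70/21 = 24.5000
Critical values: χ²_{0.975,35} = 20.569, χ²_{0.025,35} = 53.203
Rejection region: χ² < 20.569 or χ² > 53.203
Decision: fail to reject H₀

Answer: χ² = 24.5000, fail to reject H₀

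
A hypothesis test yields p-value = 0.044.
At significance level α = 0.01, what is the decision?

Answer: fail to reject H₀

Derivation:
Compare p-value to α:
0.044 ≥ 0.01
Decision: fail to reject H₀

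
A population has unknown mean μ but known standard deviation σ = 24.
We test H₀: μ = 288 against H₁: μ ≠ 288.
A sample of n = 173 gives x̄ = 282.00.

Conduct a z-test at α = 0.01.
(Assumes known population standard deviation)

Standard error: SE = σ/√n = 24/√173 = 1.8247
z-statistic: z = (x̄ - μ₀)/SE = (282.00 - 288)/1.8247 = -3.2882
Critical value: ±2.576
p-value = 0.0010
Decision: reject H₀

Answer: z = -3.2882, reject H₀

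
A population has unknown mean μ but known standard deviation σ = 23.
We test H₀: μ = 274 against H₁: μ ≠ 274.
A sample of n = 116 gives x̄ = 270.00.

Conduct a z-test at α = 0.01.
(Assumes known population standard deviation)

Answer: z = -1.8731, fail to reject H₀

Derivation:
Standard error: SE = σ/√n = 23/√116 = 2.1355
z-statistic: z = (x̄ - μ₀)/SE = (270.00 - 274)/2.1355 = -1.8731
Critical value: ±2.576
p-value = 0.0611
Decision: fail to reject H₀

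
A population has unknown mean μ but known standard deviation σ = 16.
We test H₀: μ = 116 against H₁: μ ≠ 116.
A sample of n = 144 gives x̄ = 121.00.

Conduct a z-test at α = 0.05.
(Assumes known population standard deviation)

Answer: z = 3.7501, reject H₀

Derivation:
Standard error: SE = σ/√n = 16/√144 = 1.3333
z-statistic: z = (x̄ - μ₀)/SE = (121.00 - 116)/1.3333 = 3.7501
Critical value: ±1.960
p-value = 0.0002
Decision: reject H₀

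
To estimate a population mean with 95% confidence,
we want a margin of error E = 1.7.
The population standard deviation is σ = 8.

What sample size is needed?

z_0.025 = 1.960
n = (z×σ/E)² = (1.960×8/1.7)²
n = 85.0735
Round up: n = 86

Answer: n = 86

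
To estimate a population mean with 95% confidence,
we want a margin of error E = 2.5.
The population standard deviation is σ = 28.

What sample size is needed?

z_0.025 = 1.960
n = (z×σ/E)² = (1.960×28/2.5)²
n = 481.8903
Round up: n = 482

Answer: n = 482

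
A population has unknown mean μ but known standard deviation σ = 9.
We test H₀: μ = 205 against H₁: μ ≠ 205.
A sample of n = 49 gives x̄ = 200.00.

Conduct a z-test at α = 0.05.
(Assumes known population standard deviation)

Standard error: SE = σ/√n = 9/√49 = 1.2857
z-statistic: z = (x̄ - μ₀)/SE = (200.00 - 205)/1.2857 = -3.8889
Critical value: ±1.960
p-value = 0.0001
Decision: reject H₀

Answer: z = -3.8889, reject H₀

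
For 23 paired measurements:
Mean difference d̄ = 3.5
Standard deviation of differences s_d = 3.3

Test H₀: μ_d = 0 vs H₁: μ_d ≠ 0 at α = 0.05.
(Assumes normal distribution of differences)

df = n - 1 = 22
SE = s_d/√n = 3.3/√23 = 0.6881
t = d̄/SE = 3.5/0.6881 = 5.0865
Critical value: t_{0.025,22} = ±2.074
p-value < 0.0001
Decision: reject H₀

Answer: t = 5.0865, reject H₀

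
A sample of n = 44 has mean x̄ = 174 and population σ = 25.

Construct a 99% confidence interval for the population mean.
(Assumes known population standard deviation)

Confidence level: 99%, α = 0.01
z_0.005 = 2.576
SE = σ/√n = 25/√44 = 3.7689
Margin of error = 2.576 × 3.7689 = 9.7087
CI: x̄ ± margin = 174 ± 9.7087
CI: (164.2913, 183.7087)

Answer: (164.2913, 183.7087)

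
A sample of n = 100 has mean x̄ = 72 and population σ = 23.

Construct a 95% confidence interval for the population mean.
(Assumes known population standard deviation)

Answer: (67.4920, 76.5080)

Derivation:
Confidence level: 95%, α = 0.05
z_0.025 = 1.960
SE = σ/√n = 23/√100 = 2.3000
Margin of error = 1.960 × 2.3000 = 4.5080
CI: x̄ ± margin = 72 ± 4.5080
CI: (67.4920, 76.5080)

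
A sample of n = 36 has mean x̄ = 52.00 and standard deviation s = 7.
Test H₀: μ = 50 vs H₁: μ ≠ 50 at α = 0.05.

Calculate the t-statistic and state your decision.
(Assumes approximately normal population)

df = n - 1 = 35
SE = s/√n = 7/√36 = 1.1667
t = (x̄ - μ₀)/SE = (52.00 - 50)/1.1667 = 1.7142
Critical value: t_{0.025,35} = ±2.030
p-value ≈ 0.0953
Decision: fail to reject H₀

Answer: t = 1.7142, fail to reject H₀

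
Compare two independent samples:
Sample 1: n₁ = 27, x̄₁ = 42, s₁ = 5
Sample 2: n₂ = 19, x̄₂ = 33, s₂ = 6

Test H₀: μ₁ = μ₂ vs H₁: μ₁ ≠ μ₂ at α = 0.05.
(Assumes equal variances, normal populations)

Answer: t = 5.5337, reject H₀

Derivation:
Pooled variance: s²_p = [26×5² + 18×6²]/(44) = 29.5000
s_p = 5.4314
SE = s_p×√(1/n₁ + 1/n₂) = 5.4314×√(1/27 + 1/19) = 1.6264
t = (x̄₁ - x̄₂)/SE = (42 - 33)/1.6264 = 5.5337
df = 44, t-critical = ±2.015
Decision: reject H₀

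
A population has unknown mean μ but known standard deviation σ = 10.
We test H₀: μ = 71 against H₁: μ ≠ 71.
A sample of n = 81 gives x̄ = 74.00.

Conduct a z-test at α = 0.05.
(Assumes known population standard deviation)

Standard error: SE = σ/√n = 10/√81 = 1.1111
z-statistic: z = (x̄ - μ₀)/SE = (74.00 - 71)/1.1111 = 2.7000
Critical value: ±1.960
p-value = 0.0069
Decision: reject H₀

Answer: z = 2.7000, reject H₀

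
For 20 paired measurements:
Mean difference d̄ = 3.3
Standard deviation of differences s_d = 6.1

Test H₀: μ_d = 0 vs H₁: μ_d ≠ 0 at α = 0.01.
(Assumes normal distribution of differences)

df = n - 1 = 19
SE = s_d/√n = 6.1/√20 = 1.3640
t = d̄/SE = 3.3/1.3640 = 2.4194
Critical value: t_{0.005,19} = ±2.861
p-value ≈ 0.0257
Decision: fail to reject H₀

Answer: t = 2.4194, fail to reject H₀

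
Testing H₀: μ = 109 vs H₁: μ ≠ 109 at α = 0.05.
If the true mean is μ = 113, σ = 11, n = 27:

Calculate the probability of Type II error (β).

SE = σ/√n = 11/√27 = 2.1170
Critical values: μ₀ ± z_0.025×SE = 109 ± 1.960×2.1170
Acceptance region: (104.8507, 113.1493)
Under H₁ (μ = 113): z_high = (113.1493 - 113)/2.1170 = 0.0705, z_low = (104.8507 - 113)/2.1170 = -3.8495
β = P(not reject | H₁) = Φ(0.0705) - Φ(-3.8495) ≈ 0.5280

Answer: β ≈ 0.5280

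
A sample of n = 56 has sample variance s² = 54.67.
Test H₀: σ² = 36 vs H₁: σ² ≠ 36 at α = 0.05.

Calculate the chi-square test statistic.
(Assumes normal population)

df = n - 1 = 55
χ² = (n-1)s²/σ₀² = 55×54.67/36 = 83.5236
Critical values: χ²_{0.975,55} = 36.398, χ²_{0.025,55} = 77.380
Rejection region: χ² < 36.398 or χ² > 77.380
Decision: reject H₀

Answer: χ² = 83.5236, reject H₀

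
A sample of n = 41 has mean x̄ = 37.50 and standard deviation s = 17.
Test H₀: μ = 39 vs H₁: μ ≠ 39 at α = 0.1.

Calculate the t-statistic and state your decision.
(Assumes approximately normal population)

df = n - 1 = 40
SE = s/√n = 17/√41 = 2.6550
t = (x̄ - μ₀)/SE = (37.50 - 39)/2.6550 = -0.5650
Critical value: t_{0.05,40} = ±1.684
p-value ≈ 0.5752
Decision: fail to reject H₀

Answer: t = -0.5650, fail to reject H₀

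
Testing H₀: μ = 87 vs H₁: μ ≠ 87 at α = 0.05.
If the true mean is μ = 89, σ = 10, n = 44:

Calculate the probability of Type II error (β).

Answer: β ≈ 0.7363

Derivation:
SE = σ/√n = 10/√44 = 1.5076
Critical values: μ₀ ± z_0.025×SE = 87 ± 1.960×1.5076
Acceptance region: (84.0451, 89.9549)
Under H₁ (μ = 89): z_high = (89.9549 - 89)/1.5076 = 0.6334, z_low = (84.0451 - 89)/1.5076 = -3.2866
β = P(not reject | H₁) = Φ(0.6334) - Φ(-3.2866) ≈ 0.7363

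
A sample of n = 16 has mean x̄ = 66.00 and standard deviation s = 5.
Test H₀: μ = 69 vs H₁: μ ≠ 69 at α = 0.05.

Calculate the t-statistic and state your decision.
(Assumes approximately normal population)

Answer: t = -2.4000, reject H₀

Derivation:
df = n - 1 = 15
SE = s/√n = 5/√16 = 1.2500
t = (x̄ - μ₀)/SE = (66.00 - 69)/1.2500 = -2.4000
Critical value: t_{0.025,15} = ±2.131
p-value ≈ 0.0298
Decision: reject H₀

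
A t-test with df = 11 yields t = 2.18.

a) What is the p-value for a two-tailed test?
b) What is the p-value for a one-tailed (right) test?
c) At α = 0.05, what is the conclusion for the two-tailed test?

Using t-distribution with df = 11:
a) Two-tailed: p = 2×P(T > 2.18) = 0.0519
b) One-tailed: p = P(T > 2.18) = 0.0259
c) 0.0519 ≥ 0.05, fail to reject H₀

Answer: a) 0.0519, b) 0.0259, c) fail to reject H₀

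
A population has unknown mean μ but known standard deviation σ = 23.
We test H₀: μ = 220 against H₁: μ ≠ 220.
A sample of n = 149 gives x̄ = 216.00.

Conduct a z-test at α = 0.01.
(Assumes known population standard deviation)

Answer: z = -2.1229, fail to reject H₀

Derivation:
Standard error: SE = σ/√n = 23/√149 = 1.8842
z-statistic: z = (x̄ - μ₀)/SE = (216.00 - 220)/1.8842 = -2.1229
Critical value: ±2.576
p-value = 0.0338
Decision: fail to reject H₀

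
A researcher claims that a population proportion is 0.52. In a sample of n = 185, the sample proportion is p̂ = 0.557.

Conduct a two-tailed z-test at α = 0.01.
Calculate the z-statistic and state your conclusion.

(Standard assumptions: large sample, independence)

Answer: z = 1.0073, fail to reject H₀

Derivation:
H₀: p = 0.52, H₁: p ≠ 0.52
Standard error: SE = √(p₀(1-p₀)/n) = √(0.52×0.48/185) = 0.036731
z-statistic: z = (p̂ - p₀)/SE = (0.557 - 0.52)/0.036731 = 1.0073
Critical value: z_0.005 = ±2.576
p-value = 0.3138
Decision: fail to reject H₀ at α = 0.01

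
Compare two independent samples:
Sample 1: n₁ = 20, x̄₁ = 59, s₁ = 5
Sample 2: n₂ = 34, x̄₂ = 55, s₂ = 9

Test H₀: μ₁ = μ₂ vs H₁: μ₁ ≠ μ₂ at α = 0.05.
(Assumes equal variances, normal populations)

Answer: t = 1.8243, fail to reject H₀

Derivation:
Pooled variance: s²_p = [19×5² + 33×9²]/(52) = 60.5385
s_p = 7.7806
SE = s_p×√(1/n₁ + 1/n₂) = 7.7806×√(1/20 + 1/34) = 2.1926
t = (x̄₁ - x̄₂)/SE = (59 - 55)/2.1926 = 1.8243
df = 52, t-critical = ±2.007
Decision: fail to reject H₀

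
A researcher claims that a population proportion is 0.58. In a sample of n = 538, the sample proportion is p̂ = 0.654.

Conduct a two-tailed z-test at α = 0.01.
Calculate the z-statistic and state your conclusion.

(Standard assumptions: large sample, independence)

Answer: z = 3.4776, reject H₀

Derivation:
H₀: p = 0.58, H₁: p ≠ 0.58
Standard error: SE = √(p₀(1-p₀)/n) = √(0.58×0.42/538) = 0.021279
z-statistic: z = (p̂ - p₀)/SE = (0.654 - 0.58)/0.021279 = 3.4776
Critical value: z_0.005 = ±2.576
p-value = 0.0005
Decision: reject H₀ at α = 0.01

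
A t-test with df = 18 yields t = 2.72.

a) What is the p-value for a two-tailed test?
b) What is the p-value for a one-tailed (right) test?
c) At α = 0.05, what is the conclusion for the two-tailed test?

Answer: a) 0.0140, b) 0.0070, c) reject H₀

Derivation:
Using t-distribution with df = 18:
a) Two-tailed: p = 2×P(T > 2.72) = 0.0140
b) One-tailed: p = P(T > 2.72) = 0.0070
c) 0.0140 < 0.05, reject H₀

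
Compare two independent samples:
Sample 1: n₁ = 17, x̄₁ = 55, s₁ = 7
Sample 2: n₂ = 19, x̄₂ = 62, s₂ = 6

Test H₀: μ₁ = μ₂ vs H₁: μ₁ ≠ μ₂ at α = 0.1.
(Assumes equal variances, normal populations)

Answer: t = -3.2309, reject H₀

Derivation:
Pooled variance: s²_p = [16×7² + 18×6²]/(34) = 42.1176
s_p = 6.4898
SE = s_p×√(1/n₁ + 1/n₂) = 6.4898×√(1/17 + 1/19) = 2.1666
t = (x̄₁ - x̄₂)/SE = (55 - 62)/2.1666 = -3.2309
df = 34, t-critical = ±1.691
Decision: reject H₀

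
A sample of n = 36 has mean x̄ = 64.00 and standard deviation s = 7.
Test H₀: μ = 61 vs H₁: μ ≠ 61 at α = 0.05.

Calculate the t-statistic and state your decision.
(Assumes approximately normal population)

df = n - 1 = 35
SE = s/√n = 7/√36 = 1.1667
t = (x̄ - μ₀)/SE = (64.00 - 61)/1.1667 = 2.5714
Critical value: t_{0.025,35} = ±2.030
p-value ≈ 0.0145
Decision: reject H₀

Answer: t = 2.5714, reject H₀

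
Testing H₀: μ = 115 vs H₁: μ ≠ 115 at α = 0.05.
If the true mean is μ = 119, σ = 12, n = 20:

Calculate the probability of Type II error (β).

Answer: β ≈ 0.6803

Derivation:
SE = σ/√n = 12/√20 = 2.6833
Critical values: μ₀ ± z_0.025×SE = 115 ± 1.960×2.6833
Acceptance region: (109.7407, 120.2593)
Under H₁ (μ = 119): z_high = (120.2593 - 119)/2.6833 = 0.4693, z_low = (109.7407 - 119)/2.6833 = -3.4507
β = P(not reject | H₁) = Φ(0.4693) - Φ(-3.4507) ≈ 0.6803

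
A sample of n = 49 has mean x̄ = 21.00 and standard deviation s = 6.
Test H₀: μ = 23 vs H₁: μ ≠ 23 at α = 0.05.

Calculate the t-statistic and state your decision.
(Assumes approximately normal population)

df = n - 1 = 48
SE = s/√n = 6/√49 = 0.8571
t = (x̄ - μ₀)/SE = (21.00 - 23)/0.8571 = -2.3335
Critical value: t_{0.025,48} = ±2.011
p-value ≈ 0.0239
Decision: reject H₀

Answer: t = -2.3335, reject H₀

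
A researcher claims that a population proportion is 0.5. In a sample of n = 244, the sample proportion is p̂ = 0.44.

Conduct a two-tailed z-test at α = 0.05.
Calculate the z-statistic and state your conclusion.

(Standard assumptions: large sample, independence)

Answer: z = -1.8745, fail to reject H₀

Derivation:
H₀: p = 0.5, H₁: p ≠ 0.5
Standard error: SE = √(p₀(1-p₀)/n) = √(0.5×0.5/244) = 0.032009
z-statistic: z = (p̂ - p₀)/SE = (0.44 - 0.5)/0.032009 = -1.8745
Critical value: z_0.025 = ±1.960
p-value = 0.0609
Decision: fail to reject H₀ at α = 0.05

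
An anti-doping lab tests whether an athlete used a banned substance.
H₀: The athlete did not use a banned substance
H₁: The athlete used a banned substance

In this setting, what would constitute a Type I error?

Answer: Falsely accusing a clean athlete of doping

Derivation:
A Type I error (probability α) occurs when we reject a true H₀.
A Type II error (probability β) occurs when we fail to reject a false H₀.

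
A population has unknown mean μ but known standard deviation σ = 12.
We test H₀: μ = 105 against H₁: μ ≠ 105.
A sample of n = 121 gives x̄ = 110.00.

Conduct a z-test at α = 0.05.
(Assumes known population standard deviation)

Standard error: SE = σ/√n = 12/√121 = 1.0909
z-statistic: z = (x̄ - μ₀)/SE = (110.00 - 105)/1.0909 = 4.5834
Critical value: ±1.960
p-value < 0.0001
Decision: reject H₀

Answer: z = 4.5834, reject H₀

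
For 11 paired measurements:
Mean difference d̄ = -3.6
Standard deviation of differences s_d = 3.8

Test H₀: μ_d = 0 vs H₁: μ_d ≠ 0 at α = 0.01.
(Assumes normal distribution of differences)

Answer: t = -3.1422, fail to reject H₀

Derivation:
df = n - 1 = 10
SE = s_d/√n = 3.8/√11 = 1.1457
t = d̄/SE = -3.6/1.1457 = -3.1422
Critical value: t_{0.005,10} = ±3.169
p-value ≈ 0.0105
Decision: fail to reject H₀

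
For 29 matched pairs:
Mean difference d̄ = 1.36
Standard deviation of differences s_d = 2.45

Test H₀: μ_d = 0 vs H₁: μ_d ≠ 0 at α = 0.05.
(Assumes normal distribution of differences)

df = n - 1 = 28
SE = s_d/√n = 2.45/√29 = 0.4550
t = d̄/SE = 1.36/0.4550 = 2.9890
Critical value: t_{0.025,28} = ±2.048
p-value ≈ 0.0058
Decision: reject H₀

Answer: t = 2.9890, reject H₀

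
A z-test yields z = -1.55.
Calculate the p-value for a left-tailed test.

For z = -1.55:
p = P(Z < -1.55) = Φ(-1.55) = 0.0606

Answer: p-value ≈ 0.0606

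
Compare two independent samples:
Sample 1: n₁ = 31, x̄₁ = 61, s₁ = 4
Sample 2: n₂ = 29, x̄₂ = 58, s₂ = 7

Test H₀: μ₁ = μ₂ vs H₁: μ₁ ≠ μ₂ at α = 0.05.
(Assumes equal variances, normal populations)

Answer: t = 2.0551, reject H₀

Derivation:
Pooled variance: s²_p = [30×4² + 28×7²]/(58) = 31.9310
s_p = 5.6508
SE = s_p×√(1/n₁ + 1/n₂) = 5.6508×√(1/31 + 1/29) = 1.4598
t = (x̄₁ - x̄₂)/SE = (61 - 58)/1.4598 = 2.0551
df = 58, t-critical = ±2.002
Decision: reject H₀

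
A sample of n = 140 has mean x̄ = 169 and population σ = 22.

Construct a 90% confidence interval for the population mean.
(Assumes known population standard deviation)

Confidence level: 90%, α = 0.1
z_0.05 = 1.645
SE = σ/√n = 22/√140 = 1.8593
Margin of error = 1.645 × 1.8593 = 3.0585
CI: x̄ ± margin = 169 ± 3.0585
CI: (165.9415, 172.0585)

Answer: (165.9415, 172.0585)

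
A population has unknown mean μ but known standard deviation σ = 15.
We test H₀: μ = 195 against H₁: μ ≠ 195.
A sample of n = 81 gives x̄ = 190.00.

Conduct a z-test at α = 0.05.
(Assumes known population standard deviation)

Standard error: SE = σ/√n = 15/√81 = 1.6667
z-statistic: z = (x̄ - μ₀)/SE = (190.00 - 195)/1.6667 = -2.9999
Critical value: ±1.960
p-value = 0.0027
Decision: reject H₀

Answer: z = -2.9999, reject H₀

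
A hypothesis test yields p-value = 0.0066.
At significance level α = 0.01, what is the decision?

Compare p-value to α:
0.0066 < 0.01
Decision: reject H₀

Answer: reject H₀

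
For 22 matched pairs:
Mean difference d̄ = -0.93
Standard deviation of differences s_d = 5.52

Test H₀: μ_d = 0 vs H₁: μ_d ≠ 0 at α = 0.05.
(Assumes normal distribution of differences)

Answer: t = -0.7902, fail to reject H₀

Derivation:
df = n - 1 = 21
SE = s_d/√n = 5.52/√22 = 1.1769
t = d̄/SE = -0.93/1.1769 = -0.7902
Critical value: t_{0.025,21} = ±2.080
p-value ≈ 0.4382
Decision: fail to reject H₀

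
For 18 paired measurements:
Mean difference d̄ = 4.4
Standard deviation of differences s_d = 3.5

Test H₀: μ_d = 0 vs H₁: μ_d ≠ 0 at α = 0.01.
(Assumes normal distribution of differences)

df = n - 1 = 17
SE = s_d/√n = 3.5/√18 = 0.8250
t = d̄/SE = 4.4/0.8250 = 5.3333
Critical value: t_{0.005,17} = ±2.898
p-value ≈ 0.0001
Decision: reject H₀

Answer: t = 5.3333, reject H₀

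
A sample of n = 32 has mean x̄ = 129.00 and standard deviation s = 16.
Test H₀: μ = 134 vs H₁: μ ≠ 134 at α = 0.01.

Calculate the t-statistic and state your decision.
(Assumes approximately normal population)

df = n - 1 = 31
SE = s/√n = 16/√32 = 2.8284
t = (x̄ - μ₀)/SE = (129.00 - 134)/2.8284 = -1.7678
Critical value: t_{0.005,31} = ±2.744
p-value ≈ 0.0869
Decision: fail to reject H₀

Answer: t = -1.7678, fail to reject H₀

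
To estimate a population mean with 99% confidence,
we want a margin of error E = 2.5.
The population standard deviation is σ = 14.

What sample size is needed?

z_0.005 = 2.576
n = (z×σ/E)² = (2.576×14/2.5)²
n = 208.0979
Round up: n = 209

Answer: n = 209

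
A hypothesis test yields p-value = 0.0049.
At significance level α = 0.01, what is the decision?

Compare p-value to α:
0.0049 < 0.01
Decision: reject H₀

Answer: reject H₀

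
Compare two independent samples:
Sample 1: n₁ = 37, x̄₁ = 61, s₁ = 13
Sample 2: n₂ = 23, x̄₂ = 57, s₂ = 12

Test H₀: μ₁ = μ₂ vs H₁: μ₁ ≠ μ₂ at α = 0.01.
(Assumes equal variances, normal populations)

Pooled variance: s²_p = [36×13² + 22×12²]/(58) = 159.5172
s_p = 12.6300
SE = s_p×√(1/n₁ + 1/n₂) = 12.6300×√(1/37 + 1/23) = 3.3536
t = (x̄₁ - x̄₂)/SE = (61 - 57)/3.3536 = 1.1927
df = 58, t-critical = ±2.663
Decision: fail to reject H₀

Answer: t = 1.1927, fail to reject H₀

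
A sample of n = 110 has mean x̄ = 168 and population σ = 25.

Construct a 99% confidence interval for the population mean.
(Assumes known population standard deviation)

Answer: (161.8596, 174.1404)

Derivation:
Confidence level: 99%, α = 0.01
z_0.005 = 2.576
SE = σ/√n = 25/√110 = 2.3837
Margin of error = 2.576 × 2.3837 = 6.1404
CI: x̄ ± margin = 168 ± 6.1404
CI: (161.8596, 174.1404)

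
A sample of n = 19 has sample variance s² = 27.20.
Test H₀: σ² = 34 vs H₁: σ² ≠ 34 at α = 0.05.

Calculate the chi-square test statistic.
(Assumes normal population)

df = n - 1 = 18
χ² = (n-1)s²/σ₀² = 18×27.20/34 = 14.4000
Critical values: χ²_{0.975,18} = 8.231, χ²_{0.025,18} = 31.526
Rejection region: χ² < 8.231 or χ² > 31.526
Decision: fail to reject H₀

Answer: χ² = 14.4000, fail to reject H₀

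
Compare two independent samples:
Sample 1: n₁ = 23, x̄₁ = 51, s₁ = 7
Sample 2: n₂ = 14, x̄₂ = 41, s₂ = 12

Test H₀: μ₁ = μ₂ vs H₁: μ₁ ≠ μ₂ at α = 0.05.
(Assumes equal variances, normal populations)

Answer: t = 3.2133, reject H₀

Derivation:
Pooled variance: s²_p = [22×7² + 13×12²]/(35) = 84.2857
s_p = 9.1807
SE = s_p×√(1/n₁ + 1/n₂) = 9.1807×√(1/23 + 1/14) = 3.1121
t = (x̄₁ - x̄₂)/SE = (51 - 41)/3.1121 = 3.2133
df = 35, t-critical = ±2.030
Decision: reject H₀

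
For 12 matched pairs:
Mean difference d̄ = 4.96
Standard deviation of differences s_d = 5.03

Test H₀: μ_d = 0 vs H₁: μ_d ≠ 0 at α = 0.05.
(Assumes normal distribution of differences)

Answer: t = 3.4160, reject H₀

Derivation:
df = n - 1 = 11
SE = s_d/√n = 5.03/√12 = 1.4520
t = d̄/SE = 4.96/1.4520 = 3.4160
Critical value: t_{0.025,11} = ±2.201
p-value ≈ 0.0058
Decision: reject H₀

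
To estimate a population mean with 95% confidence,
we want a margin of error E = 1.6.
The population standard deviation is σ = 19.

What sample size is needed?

Answer: n = 542

Derivation:
z_0.025 = 1.960
n = (z×σ/E)² = (1.960×19/1.6)²
n = 541.7256
Round up: n = 542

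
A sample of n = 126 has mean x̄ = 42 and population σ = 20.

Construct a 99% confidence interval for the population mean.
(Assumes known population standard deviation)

Answer: (37.4103, 46.5897)

Derivation:
Confidence level: 99%, α = 0.01
z_0.005 = 2.576
SE = σ/√n = 20/√126 = 1.7817
Margin of error = 2.576 × 1.7817 = 4.5897
CI: x̄ ± margin = 42 ± 4.5897
CI: (37.4103, 46.5897)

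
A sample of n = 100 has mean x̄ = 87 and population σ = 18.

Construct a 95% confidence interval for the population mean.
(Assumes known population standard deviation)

Answer: (83.4720, 90.5280)

Derivation:
Confidence level: 95%, α = 0.05
z_0.025 = 1.960
SE = σ/√n = 18/√100 = 1.8000
Margin of error = 1.960 × 1.8000 = 3.5280
CI: x̄ ± margin = 87 ± 3.5280
CI: (83.4720, 90.5280)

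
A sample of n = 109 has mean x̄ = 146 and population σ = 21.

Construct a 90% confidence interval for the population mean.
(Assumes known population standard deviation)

Answer: (142.6912, 149.3088)

Derivation:
Confidence level: 90%, α = 0.1
z_0.05 = 1.645
SE = σ/√n = 21/√109 = 2.0114
Margin of error = 1.645 × 2.0114 = 3.3088
CI: x̄ ± margin = 146 ± 3.3088
CI: (142.6912, 149.3088)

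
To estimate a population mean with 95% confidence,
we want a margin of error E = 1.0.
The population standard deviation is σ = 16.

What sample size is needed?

z_0.025 = 1.960
n = (z×σ/E)² = (1.960×16/1.0)²
n = 983.4496
Round up: n = 984

Answer: n = 984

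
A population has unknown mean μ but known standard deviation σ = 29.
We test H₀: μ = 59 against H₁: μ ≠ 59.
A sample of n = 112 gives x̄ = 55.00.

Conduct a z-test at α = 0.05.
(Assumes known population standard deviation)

Standard error: SE = σ/√n = 29/√112 = 2.7402
z-statistic: z = (x̄ - μ₀)/SE = (55.00 - 59)/2.7402 = -1.4597
Critical value: ±1.960
p-value = 0.1444
Decision: fail to reject H₀

Answer: z = -1.4597, fail to reject H₀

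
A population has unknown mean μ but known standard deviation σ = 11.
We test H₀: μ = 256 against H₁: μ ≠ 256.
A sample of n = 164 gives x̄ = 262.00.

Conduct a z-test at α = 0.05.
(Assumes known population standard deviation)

Standard error: SE = σ/√n = 11/√164 = 0.8590
z-statistic: z = (x̄ - μ₀)/SE = (262.00 - 256)/0.8590 = 6.9849
Critical value: ±1.960
p-value < 0.0001
Decision: reject H₀

Answer: z = 6.9849, reject H₀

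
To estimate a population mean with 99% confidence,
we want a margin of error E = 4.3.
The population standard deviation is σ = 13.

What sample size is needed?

z_0.005 = 2.576
n = (z×σ/E)² = (2.576×13/4.3)²
n = 60.6515
Round up: n = 61

Answer: n = 61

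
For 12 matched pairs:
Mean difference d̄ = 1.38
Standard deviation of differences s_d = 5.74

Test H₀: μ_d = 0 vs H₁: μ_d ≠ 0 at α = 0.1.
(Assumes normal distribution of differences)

Answer: t = 0.8328, fail to reject H₀

Derivation:
df = n - 1 = 11
SE = s_d/√n = 5.74/√12 = 1.6570
t = d̄/SE = 1.38/1.6570 = 0.8328
Critical value: t_{0.05,11} = ±1.796
p-value ≈ 0.4227
Decision: fail to reject H₀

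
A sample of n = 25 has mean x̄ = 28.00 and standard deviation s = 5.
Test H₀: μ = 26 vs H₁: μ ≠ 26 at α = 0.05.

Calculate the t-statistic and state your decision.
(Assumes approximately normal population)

df = n - 1 = 24
SE = s/√n = 5/√25 = 1.0000
t = (x̄ - μ₀)/SE = (28.00 - 26)/1.0000 = 2.0000
Critical value: t_{0.025,24} = ±2.064
p-value ≈ 0.0569
Decision: fail to reject H₀

Answer: t = 2.0000, fail to reject H₀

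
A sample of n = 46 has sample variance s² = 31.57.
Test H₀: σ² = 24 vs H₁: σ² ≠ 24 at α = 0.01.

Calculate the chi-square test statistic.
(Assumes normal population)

Answer: χ² = 59.1938, fail to reject H₀

Derivation:
df = n - 1 = 45
χ² = (n-1)s²/σ₀² = 45×31.57/24 = 59.1938
Critical values: χ²_{0.995,45} = 24.311, χ²_{0.005,45} = 73.166
Rejection region: χ² < 24.311 or χ² > 73.166
Decision: fail to reject H₀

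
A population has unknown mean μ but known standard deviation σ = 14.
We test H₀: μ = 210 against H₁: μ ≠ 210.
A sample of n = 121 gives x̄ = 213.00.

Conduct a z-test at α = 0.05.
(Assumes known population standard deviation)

Standard error: SE = σ/√n = 14/√121 = 1.2727
z-statistic: z = (x̄ - μ₀)/SE = (213.00 - 210)/1.2727 = 2.3572
Critical value: ±1.960
p-value = 0.0184
Decision: reject H₀

Answer: z = 2.3572, reject H₀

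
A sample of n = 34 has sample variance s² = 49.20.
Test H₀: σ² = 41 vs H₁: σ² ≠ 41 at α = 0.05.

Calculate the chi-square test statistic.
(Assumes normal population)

Answer: χ² = 39.6000, fail to reject H₀

Derivation:
df = n - 1 = 33
χ² = (n-1)s²/σ₀² = 33×49.20/41 = 39.6000
Critical values: χ²_{0.975,33} = 19.047, χ²_{0.025,33} = 50.725
Rejection region: χ² < 19.047 or χ² > 50.725
Decision: fail to reject H₀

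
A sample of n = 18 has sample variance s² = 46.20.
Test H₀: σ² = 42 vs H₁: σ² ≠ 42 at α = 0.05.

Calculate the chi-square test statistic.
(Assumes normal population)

Answer: χ² = 18.7000, fail to reject H₀

Derivation:
df = n - 1 = 17
χ² = (n-1)s²/σ₀² = 17×46.20/42 = 18.7000
Critical values: χ²_{0.975,17} = 7.564, χ²_{0.025,17} = 30.191
Rejection region: χ² < 7.564 or χ² > 30.191
Decision: fail to reject H₀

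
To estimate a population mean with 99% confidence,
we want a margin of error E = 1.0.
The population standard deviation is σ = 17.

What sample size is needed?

Answer: n = 1918

Derivation:
z_0.005 = 2.576
n = (z×σ/E)² = (2.576×17/1.0)²
n = 1917.7393
Round up: n = 1918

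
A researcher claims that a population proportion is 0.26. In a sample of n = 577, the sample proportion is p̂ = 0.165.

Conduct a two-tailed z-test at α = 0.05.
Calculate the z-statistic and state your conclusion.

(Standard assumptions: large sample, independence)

Answer: z = -5.2023, reject H₀

Derivation:
H₀: p = 0.26, H₁: p ≠ 0.26
Standard error: SE = √(p₀(1-p₀)/n) = √(0.26×0.74/577) = 0.018261
z-statistic: z = (p̂ - p₀)/SE = (0.165 - 0.26)/0.018261 = -5.2023
Critical value: z_0.025 = ±1.960
p-value < 0.0001
Decision: reject H₀ at α = 0.05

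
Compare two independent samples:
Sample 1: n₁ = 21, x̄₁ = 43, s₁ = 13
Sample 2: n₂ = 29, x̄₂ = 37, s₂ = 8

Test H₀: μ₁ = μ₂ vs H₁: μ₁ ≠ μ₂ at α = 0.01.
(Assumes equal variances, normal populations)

Answer: t = 2.0173, fail to reject H₀

Derivation:
Pooled variance: s²_p = [20×13² + 28×8²]/(48) = 107.7500
s_p = 10.3803
SE = s_p×√(1/n₁ + 1/n₂) = 10.3803×√(1/21 + 1/29) = 2.9743
t = (x̄₁ - x̄₂)/SE = (43 - 37)/2.9743 = 2.0173
df = 48, t-critical = ±2.682
Decision: fail to reject H₀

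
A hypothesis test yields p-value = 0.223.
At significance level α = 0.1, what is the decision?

Compare p-value to α:
0.223 ≥ 0.1
Decision: fail to reject H₀

Answer: fail to reject H₀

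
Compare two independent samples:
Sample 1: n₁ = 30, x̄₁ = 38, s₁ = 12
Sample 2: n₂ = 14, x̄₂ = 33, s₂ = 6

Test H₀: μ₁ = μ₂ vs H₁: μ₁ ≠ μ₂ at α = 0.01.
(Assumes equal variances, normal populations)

Pooled variance: s²_p = [29×12² + 13×6²]/(42) = 110.5714
s_p = 10.5153
SE = s_p×√(1/n₁ + 1/n₂) = 10.5153×√(1/30 + 1/14) = 3.4035
t = (x̄₁ - x̄₂)/SE = (38 - 33)/3.4035 = 1.4691
df = 42, t-critical = ±2.698
Decision: fail to reject H₀

Answer: t = 1.4691, fail to reject H₀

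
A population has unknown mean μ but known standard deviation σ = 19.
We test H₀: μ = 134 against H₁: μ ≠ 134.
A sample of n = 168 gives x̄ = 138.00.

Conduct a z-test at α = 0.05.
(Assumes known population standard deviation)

Standard error: SE = σ/√n = 19/√168 = 1.4659
z-statistic: z = (x̄ - μ₀)/SE = (138.00 - 134)/1.4659 = 2.7287
Critical value: ±1.960
p-value = 0.0064
Decision: reject H₀

Answer: z = 2.7287, reject H₀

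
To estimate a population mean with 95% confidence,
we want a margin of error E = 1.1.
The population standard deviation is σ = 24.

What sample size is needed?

z_0.025 = 1.960
n = (z×σ/E)² = (1.960×24/1.1)²
n = 1828.7286
Round up: n = 1829

Answer: n = 1829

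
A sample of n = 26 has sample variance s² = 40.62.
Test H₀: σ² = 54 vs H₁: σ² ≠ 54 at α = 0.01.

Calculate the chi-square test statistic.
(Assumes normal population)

df = n - 1 = 25
χ² = (n-1)s²/σ₀² = 25×40.62/54 = 18.8056
Critical values: χ²_{0.995,25} = 10.520, χ²_{0.005,25} = 46.928
Rejection region: χ² < 10.520 or χ² > 46.928
Decision: fail to reject H₀

Answer: χ² = 18.8056, fail to reject H₀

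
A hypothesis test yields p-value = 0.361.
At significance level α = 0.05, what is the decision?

Answer: fail to reject H₀

Derivation:
Compare p-value to α:
0.361 ≥ 0.05
Decision: fail to reject H₀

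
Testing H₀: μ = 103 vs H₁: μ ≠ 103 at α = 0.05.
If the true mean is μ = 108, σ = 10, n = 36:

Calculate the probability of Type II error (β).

Answer: β ≈ 0.1492

Derivation:
SE = σ/√n = 10/√36 = 1.6667
Critical values: μ₀ ± z_0.025×SE = 103 ± 1.960×1.6667
Acceptance region: (99.7333, 106.2667)
Under H₁ (μ = 108): z_high = (106.2667 - 108)/1.6667 = -1.0400, z_low = (99.7333 - 108)/1.6667 = -4.9599
β = P(not reject | H₁) = Φ(-1.0400) - Φ(-4.9599) ≈ 0.1492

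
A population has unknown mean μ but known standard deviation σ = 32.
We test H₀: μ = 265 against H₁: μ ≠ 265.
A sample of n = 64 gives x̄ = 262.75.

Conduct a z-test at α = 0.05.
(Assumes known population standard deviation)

Answer: z = -0.5625, fail to reject H₀

Derivation:
Standard error: SE = σ/√n = 32/√64 = 4.0000
z-statistic: z = (x̄ - μ₀)/SE = (262.75 - 265)/4.0000 = -0.5625
Critical value: ±1.960
p-value = 0.5738
Decision: fail to reject H₀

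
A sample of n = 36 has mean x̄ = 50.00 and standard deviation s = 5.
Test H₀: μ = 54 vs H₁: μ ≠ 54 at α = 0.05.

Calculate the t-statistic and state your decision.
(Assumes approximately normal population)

df = n - 1 = 35
SE = s/√n = 5/√36 = 0.8333
t = (x̄ - μ₀)/SE = (50.00 - 54)/0.8333 = -4.8002
Critical value: t_{0.025,35} = ±2.030
p-value < 0.0001
Decision: reject H₀

Answer: t = -4.8002, reject H₀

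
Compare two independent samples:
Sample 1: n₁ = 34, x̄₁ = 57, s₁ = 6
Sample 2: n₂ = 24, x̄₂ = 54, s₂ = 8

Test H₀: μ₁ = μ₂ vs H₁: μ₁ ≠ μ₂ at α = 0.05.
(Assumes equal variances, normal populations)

Pooled variance: s²_p = [33×6² + 23×8²]/(56) = 47.5000
s_p = 6.8920
SE = s_p×√(1/n₁ + 1/n₂) = 6.8920×√(1/34 + 1/24) = 1.8374
t = (x̄₁ - x̄₂)/SE = (57 - 54)/1.8374 = 1.6327
df = 56, t-critical = ±2.003
Decision: fail to reject H₀

Answer: t = 1.6327, fail to reject H₀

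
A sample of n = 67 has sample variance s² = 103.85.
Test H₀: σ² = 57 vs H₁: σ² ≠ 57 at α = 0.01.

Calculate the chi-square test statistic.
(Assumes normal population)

df = n - 1 = 66
χ² = (n-1)s²/σ₀² = 66×103.85/57 = 120.2474
Critical values: χ²_{0.995,66} = 40.158, χ²_{0.005,66} = 99.330
Rejection region: χ² < 40.158 or χ² > 99.330
Decision: reject H₀

Answer: χ² = 120.2474, reject H₀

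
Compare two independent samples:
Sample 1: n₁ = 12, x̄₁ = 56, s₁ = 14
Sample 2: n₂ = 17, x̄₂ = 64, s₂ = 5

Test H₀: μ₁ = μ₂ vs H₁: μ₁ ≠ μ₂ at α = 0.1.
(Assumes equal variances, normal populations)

Pooled variance: s²_p = [11×14² + 16×5²]/(27) = 94.6667
s_p = 9.7297
SE = s_p×√(1/n₁ + 1/n₂) = 9.7297×√(1/12 + 1/17) = 3.6685
t = (x̄₁ - x̄₂)/SE = (56 - 64)/3.6685 = -2.1807
df = 27, t-critical = ±1.703
Decision: reject H₀

Answer: t = -2.1807, reject H₀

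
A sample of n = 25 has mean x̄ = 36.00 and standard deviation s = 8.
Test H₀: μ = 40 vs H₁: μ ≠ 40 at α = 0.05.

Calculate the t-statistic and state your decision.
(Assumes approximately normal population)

Answer: t = -2.5000, reject H₀

Derivation:
df = n - 1 = 24
SE = s/√n = 8/√25 = 1.6000
t = (x̄ - μ₀)/SE = (36.00 - 40)/1.6000 = -2.5000
Critical value: t_{0.025,24} = ±2.064
p-value ≈ 0.0197
Decision: reject H₀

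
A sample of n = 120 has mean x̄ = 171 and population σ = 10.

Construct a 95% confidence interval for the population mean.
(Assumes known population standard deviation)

Answer: (169.2107, 172.7893)

Derivation:
Confidence level: 95%, α = 0.05
z_0.025 = 1.960
SE = σ/√n = 10/√120 = 0.9129
Margin of error = 1.960 × 0.9129 = 1.7893
CI: x̄ ± margin = 171 ± 1.7893
CI: (169.2107, 172.7893)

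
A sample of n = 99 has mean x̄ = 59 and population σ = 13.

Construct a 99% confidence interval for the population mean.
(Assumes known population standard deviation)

Confidence level: 99%, α = 0.01
z_0.005 = 2.576
SE = σ/√n = 13/√99 = 1.3065
Margin of error = 2.576 × 1.3065 = 3.3655
CI: x̄ ± margin = 59 ± 3.3655
CI: (55.6345, 62.3655)

Answer: (55.6345, 62.3655)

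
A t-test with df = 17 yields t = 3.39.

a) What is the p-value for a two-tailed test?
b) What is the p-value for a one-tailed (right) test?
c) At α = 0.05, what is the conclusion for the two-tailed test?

Using t-distribution with df = 17:
a) Two-tailed: p = 2×P(T > 3.39) = 0.0035
b) One-tailed: p = P(T > 3.39) = 0.0017
c) 0.0035 < 0.05, reject H₀

Answer: a) 0.0035, b) 0.0017, c) reject H₀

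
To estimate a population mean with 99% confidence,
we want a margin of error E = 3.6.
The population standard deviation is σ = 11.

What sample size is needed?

Answer: n = 62

Derivation:
z_0.005 = 2.576
n = (z×σ/E)² = (2.576×11/3.6)²
n = 61.9544
Round up: n = 62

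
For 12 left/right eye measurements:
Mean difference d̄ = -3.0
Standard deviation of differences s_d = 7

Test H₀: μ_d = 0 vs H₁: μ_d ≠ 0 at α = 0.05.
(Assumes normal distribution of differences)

Answer: t = -1.4846, fail to reject H₀

Derivation:
df = n - 1 = 11
SE = s_d/√n = 7/√12 = 2.0207
t = d̄/SE = -3.0/2.0207 = -1.4846
Critical value: t_{0.025,11} = ±2.201
p-value ≈ 0.1657
Decision: fail to reject H₀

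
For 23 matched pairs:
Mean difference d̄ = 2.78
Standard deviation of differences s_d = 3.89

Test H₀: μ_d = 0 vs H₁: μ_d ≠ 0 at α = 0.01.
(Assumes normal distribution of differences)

df = n - 1 = 22
SE = s_d/√n = 3.89/√23 = 0.8111
t = d̄/SE = 2.78/0.8111 = 3.4274
Critical value: t_{0.005,22} = ±2.819
p-value ≈ 0.0024
Decision: reject H₀

Answer: t = 3.4274, reject H₀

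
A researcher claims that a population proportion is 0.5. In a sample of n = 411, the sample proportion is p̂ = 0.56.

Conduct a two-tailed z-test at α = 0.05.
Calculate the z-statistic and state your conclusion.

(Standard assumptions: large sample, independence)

H₀: p = 0.5, H₁: p ≠ 0.5
Standard error: SE = √(p₀(1-p₀)/n) = √(0.5×0.5/411) = 0.024663
z-statistic: z = (p̂ - p₀)/SE = (0.56 - 0.5)/0.024663 = 2.4328
Critical value: z_0.025 = ±1.960
p-value = 0.0150
Decision: reject H₀ at α = 0.05

Answer: z = 2.4328, reject H₀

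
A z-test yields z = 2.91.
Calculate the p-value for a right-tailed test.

Answer: p-value ≈ 0.0018

Derivation:
For z = 2.91:
p = P(Z > 2.91) = 1 - Φ(2.91) = 0.0018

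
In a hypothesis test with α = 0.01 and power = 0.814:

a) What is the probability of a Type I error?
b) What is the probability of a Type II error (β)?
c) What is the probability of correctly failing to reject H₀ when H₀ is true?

Answer: a) 0.01, b) 0.186, c) 0.99

Derivation:
a) Type I error probability = α = 0.01
b) Power = P(reject H₀ | H₁ true) = 1 - β = 0.814, so Type II error probability = β = 1 - Power = 0.186
c) P(fail to reject H₀ | H₀ true) = 1 - α = 0.99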